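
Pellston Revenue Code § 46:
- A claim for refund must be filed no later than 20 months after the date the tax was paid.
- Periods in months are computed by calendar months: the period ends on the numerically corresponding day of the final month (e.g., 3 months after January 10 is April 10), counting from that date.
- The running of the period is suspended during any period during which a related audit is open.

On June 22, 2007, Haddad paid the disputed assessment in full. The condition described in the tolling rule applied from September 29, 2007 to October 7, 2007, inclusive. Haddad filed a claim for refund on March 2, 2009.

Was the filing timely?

20 months after June 22, 2007 is February 22, 2009.
From September 29, 2007 through October 7, 2007 inclusive is 9 days; tolling adds 9 days: February 22, 2009 + 9 days = March 3, 2009.
The deadline is March 3, 2009; the filing on March 2, 2009 is on or before that date.

Yes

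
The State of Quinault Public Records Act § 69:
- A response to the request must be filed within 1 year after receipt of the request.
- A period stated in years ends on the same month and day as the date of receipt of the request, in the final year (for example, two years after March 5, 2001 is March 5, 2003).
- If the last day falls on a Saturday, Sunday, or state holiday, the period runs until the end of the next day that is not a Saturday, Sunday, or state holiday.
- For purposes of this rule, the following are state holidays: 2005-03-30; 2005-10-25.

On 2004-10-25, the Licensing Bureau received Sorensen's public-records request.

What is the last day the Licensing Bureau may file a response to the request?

October 26, 2005

1 year after 2004-10-25 is October 25, 2005.
October 25, 2005 is a listed holiday. The next qualifying day is October 26, 2005.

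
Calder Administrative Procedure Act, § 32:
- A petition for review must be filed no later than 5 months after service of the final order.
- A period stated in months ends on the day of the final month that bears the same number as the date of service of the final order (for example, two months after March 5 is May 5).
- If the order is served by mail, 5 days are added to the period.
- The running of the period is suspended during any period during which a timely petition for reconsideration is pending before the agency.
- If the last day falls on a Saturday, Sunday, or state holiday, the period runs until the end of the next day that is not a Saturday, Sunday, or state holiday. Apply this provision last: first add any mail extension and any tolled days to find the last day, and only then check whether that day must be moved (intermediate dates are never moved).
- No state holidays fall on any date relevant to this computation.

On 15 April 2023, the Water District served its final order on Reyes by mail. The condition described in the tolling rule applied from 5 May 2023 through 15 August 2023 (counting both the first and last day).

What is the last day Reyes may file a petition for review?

5 months after 15 April 2023 is September 15, 2023.
Service was by mail, adding 5 days: September 15, 2023 + 5 days = September 20, 2023.
From May 5, 2023 through August 15, 2023 inclusive is 103 days; tolling adds 103 days: September 20, 2023 + 103 days = January 1, 2024.
January 1, 2024 is a Monday and not a state holiday, so no extension applies.

January 1, 2024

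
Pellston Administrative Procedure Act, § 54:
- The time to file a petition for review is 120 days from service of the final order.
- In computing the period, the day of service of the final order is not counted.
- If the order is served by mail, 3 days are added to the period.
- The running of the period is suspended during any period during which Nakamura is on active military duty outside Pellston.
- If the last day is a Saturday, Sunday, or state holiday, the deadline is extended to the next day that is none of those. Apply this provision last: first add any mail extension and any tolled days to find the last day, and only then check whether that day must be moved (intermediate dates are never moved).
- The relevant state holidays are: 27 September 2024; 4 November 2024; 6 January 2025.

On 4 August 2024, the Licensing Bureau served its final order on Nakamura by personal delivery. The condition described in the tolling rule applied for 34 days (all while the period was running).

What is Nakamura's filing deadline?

January 7, 2025

120 days after 4 August 2024 is December 2, 2024.
Service was not by mail, so no mail extension applies.
Tolling adds 34 days: December 2, 2024 + 34 days = January 5, 2025.
January 5, 2025 is Sunday; January 6, 2025 is a listed holiday. The next qualifying day is January 7, 2025.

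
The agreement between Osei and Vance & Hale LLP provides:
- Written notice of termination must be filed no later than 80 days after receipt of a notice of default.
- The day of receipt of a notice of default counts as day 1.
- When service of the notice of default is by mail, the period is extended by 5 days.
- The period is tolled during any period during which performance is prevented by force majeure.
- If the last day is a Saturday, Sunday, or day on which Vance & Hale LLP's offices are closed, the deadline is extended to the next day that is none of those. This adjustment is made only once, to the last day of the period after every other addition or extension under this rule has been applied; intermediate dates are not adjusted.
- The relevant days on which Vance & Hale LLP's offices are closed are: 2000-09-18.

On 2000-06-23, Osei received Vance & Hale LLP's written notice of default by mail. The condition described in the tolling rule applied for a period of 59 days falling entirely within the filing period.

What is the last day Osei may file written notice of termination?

November 13, 2000

Counting 2000-06-23 as day 1, day 80 is September 10, 2000.
Service was by mail, adding 5 days: September 10, 2000 + 5 days = September 15, 2000.
Tolling adds 59 days: September 15, 2000 + 59 days = November 13, 2000.
November 13, 2000 is a Monday and not a day on which Vance & Hale LLP's offices are closed, so no extension applies.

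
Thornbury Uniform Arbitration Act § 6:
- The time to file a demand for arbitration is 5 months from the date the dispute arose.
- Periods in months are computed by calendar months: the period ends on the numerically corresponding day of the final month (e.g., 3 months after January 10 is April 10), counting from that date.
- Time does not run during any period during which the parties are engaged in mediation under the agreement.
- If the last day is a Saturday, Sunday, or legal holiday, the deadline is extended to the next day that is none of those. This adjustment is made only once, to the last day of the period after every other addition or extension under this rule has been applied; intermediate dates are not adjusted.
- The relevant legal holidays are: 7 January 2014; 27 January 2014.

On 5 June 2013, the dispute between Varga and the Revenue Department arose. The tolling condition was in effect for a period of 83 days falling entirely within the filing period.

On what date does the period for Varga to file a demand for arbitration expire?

January 28, 2014

5 months after 5 June 2013 is November 5, 2013.
Tolling adds 83 days: November 5, 2013 + 83 days = January 27, 2014.
January 27, 2014 is a listed holiday. The next qualifying day is January 28, 2014.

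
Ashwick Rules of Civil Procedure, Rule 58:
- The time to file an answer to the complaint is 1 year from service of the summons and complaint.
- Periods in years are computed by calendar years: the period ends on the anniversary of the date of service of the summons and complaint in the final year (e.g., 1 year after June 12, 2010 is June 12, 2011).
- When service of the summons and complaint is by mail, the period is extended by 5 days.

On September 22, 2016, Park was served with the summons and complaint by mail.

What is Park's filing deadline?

September 27, 2017

1 year after September 22, 2016 is September 22, 2017.
Service was by mail, adding 5 days: September 22, 2017 + 5 days = September 27, 2017.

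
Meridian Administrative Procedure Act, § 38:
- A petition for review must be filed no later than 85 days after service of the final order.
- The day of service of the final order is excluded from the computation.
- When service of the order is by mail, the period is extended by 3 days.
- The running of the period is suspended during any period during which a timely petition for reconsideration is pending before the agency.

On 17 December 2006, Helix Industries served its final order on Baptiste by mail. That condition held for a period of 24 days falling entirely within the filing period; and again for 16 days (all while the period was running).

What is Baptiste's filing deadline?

April 24, 2007

85 days after 17 December 2006 is March 12, 2007.
Service was by mail, adding 3 days: March 12, 2007 + 3 days = March 15, 2007.
Tolling adds 24 days: March 15, 2007 + 24 days = April 8, 2007.
Tolling adds 16 days: April 8, 2007 + 16 days = April 24, 2007.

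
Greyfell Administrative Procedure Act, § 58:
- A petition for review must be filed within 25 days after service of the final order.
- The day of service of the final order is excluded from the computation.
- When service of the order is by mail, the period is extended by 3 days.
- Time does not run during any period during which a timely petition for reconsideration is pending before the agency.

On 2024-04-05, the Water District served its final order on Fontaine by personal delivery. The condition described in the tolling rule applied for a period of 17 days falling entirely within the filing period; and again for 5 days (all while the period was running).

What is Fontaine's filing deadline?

25 days after 2024-04-05 is April 30, 2024.
Service was not by mail, so no mail extension applies.
Tolling adds 17 days: April 30, 2024 + 17 days = May 17, 2024.
Tolling adds 5 days: May 17, 2024 + 5 days = May 22, 2024.

May 22, 2024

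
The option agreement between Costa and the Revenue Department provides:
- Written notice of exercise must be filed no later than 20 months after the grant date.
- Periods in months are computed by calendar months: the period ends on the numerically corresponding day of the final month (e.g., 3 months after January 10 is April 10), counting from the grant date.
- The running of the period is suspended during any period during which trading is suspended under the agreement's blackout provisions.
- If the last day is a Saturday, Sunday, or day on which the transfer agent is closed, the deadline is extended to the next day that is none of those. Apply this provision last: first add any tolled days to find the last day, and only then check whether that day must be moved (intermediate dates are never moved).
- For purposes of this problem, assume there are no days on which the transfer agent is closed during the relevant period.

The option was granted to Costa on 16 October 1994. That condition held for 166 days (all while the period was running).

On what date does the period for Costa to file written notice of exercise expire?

November 29, 1996

20 months after 16 October 1994 is June 16, 1996.
Tolling adds 166 days: June 16, 1996 + 166 days = November 29, 1996.
November 29, 1996 is a Friday and not a day on which the transfer agent is closed, so no extension applies.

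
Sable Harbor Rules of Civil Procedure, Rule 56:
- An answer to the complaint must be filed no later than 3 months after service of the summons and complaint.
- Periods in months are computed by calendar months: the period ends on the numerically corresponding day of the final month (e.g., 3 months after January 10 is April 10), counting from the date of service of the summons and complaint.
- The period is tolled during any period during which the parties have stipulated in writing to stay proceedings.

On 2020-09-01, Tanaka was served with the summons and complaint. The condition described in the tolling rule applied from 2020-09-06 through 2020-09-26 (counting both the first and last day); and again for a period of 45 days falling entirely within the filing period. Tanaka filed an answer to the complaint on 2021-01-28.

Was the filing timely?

Yes

3 months after 2020-09-01 is December 1, 2020.
From September 6, 2020 through September 26, 2020 inclusive is 21 days; tolling adds 21 days: December 1, 2020 + 21 days = December 22, 2020.
Tolling adds 45 days: December 22, 2020 + 45 days = February 5, 2021.
The deadline is February 5, 2021; the filing on January 28, 2021 is on or before that date.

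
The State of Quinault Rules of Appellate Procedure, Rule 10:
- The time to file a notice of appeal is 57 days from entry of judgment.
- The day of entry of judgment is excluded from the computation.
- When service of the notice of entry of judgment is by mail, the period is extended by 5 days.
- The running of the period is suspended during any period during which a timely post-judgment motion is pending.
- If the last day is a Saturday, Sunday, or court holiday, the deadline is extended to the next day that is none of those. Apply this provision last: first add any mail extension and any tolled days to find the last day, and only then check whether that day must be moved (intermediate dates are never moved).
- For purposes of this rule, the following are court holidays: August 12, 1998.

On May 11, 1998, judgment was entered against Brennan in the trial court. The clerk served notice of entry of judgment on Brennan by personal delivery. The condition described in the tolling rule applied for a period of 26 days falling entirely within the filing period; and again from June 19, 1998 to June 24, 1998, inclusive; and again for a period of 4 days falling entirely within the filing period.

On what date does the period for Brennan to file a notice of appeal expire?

57 days after May 11, 1998 is July 7, 1998.
Service was not by mail, so no mail extension applies.
Tolling adds 26 days: July 7, 1998 + 26 days = August 2, 1998.
From June 19, 1998 through June 24, 1998 inclusive is 6 days; tolling adds 6 days: August 2, 1998 + 6 days = August 8, 1998.
Tolling adds 4 days: August 8, 1998 + 4 days = August 12, 1998.
August 12, 1998 is a listed holiday. The next qualifying day is August 13, 1998.

August 13, 1998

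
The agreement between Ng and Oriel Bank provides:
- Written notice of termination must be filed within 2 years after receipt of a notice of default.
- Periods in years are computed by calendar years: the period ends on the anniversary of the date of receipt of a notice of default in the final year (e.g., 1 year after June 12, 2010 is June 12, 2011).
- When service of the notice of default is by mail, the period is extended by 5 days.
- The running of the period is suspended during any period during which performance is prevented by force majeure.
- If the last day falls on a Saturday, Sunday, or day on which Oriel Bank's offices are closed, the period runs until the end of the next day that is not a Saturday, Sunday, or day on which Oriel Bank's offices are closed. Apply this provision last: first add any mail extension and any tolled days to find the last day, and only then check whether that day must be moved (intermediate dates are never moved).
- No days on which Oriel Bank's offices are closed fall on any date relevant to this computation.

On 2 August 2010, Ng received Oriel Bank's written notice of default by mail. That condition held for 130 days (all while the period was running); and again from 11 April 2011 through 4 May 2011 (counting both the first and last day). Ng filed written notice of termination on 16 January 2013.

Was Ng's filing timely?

2 years after 2 August 2010 is August 2, 2012.
Service was by mail, adding 5 days: August 2, 2012 + 5 days = August 7, 2012.
Tolling adds 130 days: August 7, 2012 + 130 days = December 15, 2012.
From April 11, 2011 through May 4, 2011 inclusive is 24 days; tolling adds 24 days: December 15, 2012 + 24 days = January 8, 2013.
January 8, 2013 is a Tuesday and not a day on which Oriel Bank's offices are closed, so no extension applies.
The deadline is January 8, 2013; the filing on January 16, 2013 is after that date.

No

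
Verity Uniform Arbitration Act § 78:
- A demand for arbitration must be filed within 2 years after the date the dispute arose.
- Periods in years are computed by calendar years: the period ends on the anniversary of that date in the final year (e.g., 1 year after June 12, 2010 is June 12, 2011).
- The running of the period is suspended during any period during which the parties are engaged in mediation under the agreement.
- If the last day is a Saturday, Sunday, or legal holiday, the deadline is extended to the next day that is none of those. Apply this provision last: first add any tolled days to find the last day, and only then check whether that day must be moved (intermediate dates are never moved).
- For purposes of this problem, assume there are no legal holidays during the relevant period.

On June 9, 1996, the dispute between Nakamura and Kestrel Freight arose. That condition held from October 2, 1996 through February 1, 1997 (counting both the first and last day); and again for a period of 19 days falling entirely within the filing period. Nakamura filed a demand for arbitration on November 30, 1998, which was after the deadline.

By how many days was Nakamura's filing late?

2 years after June 9, 1996 is June 9, 1998.
From October 2, 1996 through February 1, 1997 inclusive is 123 days; tolling adds 123 days: June 9, 1998 + 123 days = October 10, 1998.
Tolling adds 19 days: October 10, 1998 + 19 days = October 29, 1998.
October 29, 1998 is a Thursday and not a legal holiday, so no extension applies.
The deadline is October 29, 1998; from October 29, 1998 to November 30, 1998 is 32 days.

32 days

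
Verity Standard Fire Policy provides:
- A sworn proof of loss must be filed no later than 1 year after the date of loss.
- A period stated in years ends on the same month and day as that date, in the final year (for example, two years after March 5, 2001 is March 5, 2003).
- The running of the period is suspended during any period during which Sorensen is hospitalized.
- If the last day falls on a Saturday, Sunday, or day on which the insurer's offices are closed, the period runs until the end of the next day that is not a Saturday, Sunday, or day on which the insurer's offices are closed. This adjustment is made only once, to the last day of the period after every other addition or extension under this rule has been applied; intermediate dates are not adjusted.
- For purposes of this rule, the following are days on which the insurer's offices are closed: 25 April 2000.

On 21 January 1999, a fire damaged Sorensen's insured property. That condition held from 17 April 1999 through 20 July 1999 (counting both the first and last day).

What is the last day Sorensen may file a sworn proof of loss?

1 year after 21 January 1999 is January 21, 2000.
From April 17, 1999 through July 20, 1999 inclusive is 95 days; tolling adds 95 days: January 21, 2000 + 95 days = April 25, 2000.
April 25, 2000 is a listed holiday. The next qualifying day is April 26, 2000.

April 26, 2000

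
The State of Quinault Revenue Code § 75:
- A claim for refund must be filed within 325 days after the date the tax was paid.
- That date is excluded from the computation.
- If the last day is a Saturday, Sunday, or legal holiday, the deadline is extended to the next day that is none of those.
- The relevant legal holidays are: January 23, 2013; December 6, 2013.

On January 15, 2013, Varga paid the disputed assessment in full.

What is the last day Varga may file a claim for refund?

325 days after January 15, 2013 is December 6, 2013.
December 6, 2013 is a listed holiday; December 7, 2013 is Saturday; December 8, 2013 is Sunday. The next qualifying day is December 9, 2013.

December 9, 2013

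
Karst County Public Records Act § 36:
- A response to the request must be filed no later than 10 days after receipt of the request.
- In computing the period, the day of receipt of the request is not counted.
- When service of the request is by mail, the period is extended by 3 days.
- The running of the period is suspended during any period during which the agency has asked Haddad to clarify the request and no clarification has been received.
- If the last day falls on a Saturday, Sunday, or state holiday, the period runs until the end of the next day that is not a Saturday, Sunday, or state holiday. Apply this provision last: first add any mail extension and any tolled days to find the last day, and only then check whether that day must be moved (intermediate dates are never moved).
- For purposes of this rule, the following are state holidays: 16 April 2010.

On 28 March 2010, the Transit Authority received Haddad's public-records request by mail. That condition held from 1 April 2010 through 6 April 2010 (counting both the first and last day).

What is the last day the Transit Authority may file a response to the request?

April 19, 2010

10 days after 28 March 2010 is April 7, 2010.
Service was by mail, adding 3 days: April 7, 2010 + 3 days = April 10, 2010.
From April 1, 2010 through April 6, 2010 inclusive is 6 days; tolling adds 6 days: April 10, 2010 + 6 days = April 16, 2010.
April 16, 2010 is a listed holiday; April 17, 2010 is Saturday; April 18, 2010 is Sunday. The next qualifying day is April 19, 2010.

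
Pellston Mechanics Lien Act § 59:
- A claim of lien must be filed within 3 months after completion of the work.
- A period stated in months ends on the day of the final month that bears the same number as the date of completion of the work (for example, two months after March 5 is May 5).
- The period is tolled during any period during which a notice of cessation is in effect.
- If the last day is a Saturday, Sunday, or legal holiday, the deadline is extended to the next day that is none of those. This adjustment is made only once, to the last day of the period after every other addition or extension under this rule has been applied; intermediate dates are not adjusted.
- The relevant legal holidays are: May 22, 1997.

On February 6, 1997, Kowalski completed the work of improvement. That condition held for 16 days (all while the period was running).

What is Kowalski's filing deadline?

3 months after February 6, 1997 is May 6, 1997.
Tolling adds 16 days: May 6, 1997 + 16 days = May 22, 1997.
May 22, 1997 is a listed holiday. The next qualifying day is May 23, 1997.

May 23, 1997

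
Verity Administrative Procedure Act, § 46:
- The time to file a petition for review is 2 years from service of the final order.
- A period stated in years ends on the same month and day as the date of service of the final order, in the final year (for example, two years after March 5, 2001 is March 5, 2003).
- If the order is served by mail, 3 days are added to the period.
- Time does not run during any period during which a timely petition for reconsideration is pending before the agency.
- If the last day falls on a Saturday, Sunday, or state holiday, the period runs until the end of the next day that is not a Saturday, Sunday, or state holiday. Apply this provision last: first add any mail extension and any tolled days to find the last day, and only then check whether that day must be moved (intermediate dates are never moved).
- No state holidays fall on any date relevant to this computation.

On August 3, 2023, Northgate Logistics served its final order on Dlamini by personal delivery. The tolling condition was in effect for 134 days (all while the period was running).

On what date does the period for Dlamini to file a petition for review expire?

2 years after August 3, 2023 is August 3, 2025.
Service was not by mail, so no mail extension applies.
Tolling adds 134 days: August 3, 2025 + 134 days = December 15, 2025.
December 15, 2025 is a Monday and not a state holiday, so no extension applies.

December 15, 2025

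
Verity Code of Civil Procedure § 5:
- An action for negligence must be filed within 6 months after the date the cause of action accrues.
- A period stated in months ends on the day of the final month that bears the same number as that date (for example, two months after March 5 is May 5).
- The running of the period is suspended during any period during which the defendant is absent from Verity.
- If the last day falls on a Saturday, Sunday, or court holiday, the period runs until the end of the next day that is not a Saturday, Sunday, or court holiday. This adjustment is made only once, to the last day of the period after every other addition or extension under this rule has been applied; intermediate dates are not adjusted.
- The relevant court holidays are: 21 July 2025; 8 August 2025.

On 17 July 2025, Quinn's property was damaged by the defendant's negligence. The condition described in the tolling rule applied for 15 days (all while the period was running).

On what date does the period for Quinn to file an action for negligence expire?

February 2, 2026

6 months after 17 July 2025 is January 17, 2026.
Tolling adds 15 days: January 17, 2026 + 15 days = February 1, 2026.
February 1, 2026 is Sunday. The next qualifying day is February 2, 2026.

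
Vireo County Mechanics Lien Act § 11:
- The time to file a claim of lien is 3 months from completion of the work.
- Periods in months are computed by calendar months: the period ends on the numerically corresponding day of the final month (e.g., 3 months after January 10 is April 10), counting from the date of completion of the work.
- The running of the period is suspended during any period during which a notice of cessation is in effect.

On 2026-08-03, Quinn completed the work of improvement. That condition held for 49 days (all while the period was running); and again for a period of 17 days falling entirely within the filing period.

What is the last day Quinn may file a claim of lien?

3 months after 2026-08-03 is November 3, 2026.
Tolling adds 49 days: November 3, 2026 + 49 days = December 22, 2026.
Tolling adds 17 days: December 22, 2026 + 17 days = January 8, 2027.

January 8, 2027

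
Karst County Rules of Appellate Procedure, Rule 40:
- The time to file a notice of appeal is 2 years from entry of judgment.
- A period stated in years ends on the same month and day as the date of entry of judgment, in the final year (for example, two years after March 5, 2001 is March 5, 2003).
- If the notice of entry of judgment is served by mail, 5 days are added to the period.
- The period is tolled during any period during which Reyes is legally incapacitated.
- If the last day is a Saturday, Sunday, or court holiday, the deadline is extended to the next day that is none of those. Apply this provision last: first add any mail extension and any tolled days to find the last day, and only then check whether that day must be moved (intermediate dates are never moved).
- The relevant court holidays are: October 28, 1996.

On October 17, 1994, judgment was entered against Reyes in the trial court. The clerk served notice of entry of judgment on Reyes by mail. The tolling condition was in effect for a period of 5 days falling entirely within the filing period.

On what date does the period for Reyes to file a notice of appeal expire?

October 29, 1996

2 years after October 17, 1994 is October 17, 1996.
Service was by mail, adding 5 days: October 17, 1996 + 5 days = October 22, 1996.
Tolling adds 5 days: October 22, 1996 + 5 days = October 27, 1996.
October 27, 1996 is Sunday; October 28, 1996 is a listed holiday. The next qualifying day is October 29, 1996.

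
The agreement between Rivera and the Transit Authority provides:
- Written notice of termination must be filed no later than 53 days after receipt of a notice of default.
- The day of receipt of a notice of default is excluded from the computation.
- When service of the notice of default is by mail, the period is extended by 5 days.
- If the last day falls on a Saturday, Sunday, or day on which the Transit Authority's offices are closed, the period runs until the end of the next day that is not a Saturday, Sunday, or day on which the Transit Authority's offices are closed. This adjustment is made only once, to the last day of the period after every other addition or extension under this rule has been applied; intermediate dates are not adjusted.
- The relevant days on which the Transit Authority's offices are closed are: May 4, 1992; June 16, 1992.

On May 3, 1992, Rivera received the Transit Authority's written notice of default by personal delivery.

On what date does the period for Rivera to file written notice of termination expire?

53 days after May 3, 1992 is June 25, 1992.
Service was not by mail, so no mail extension applies.
June 25, 1992 is a Thursday and not a day on which the Transit Authority's offices are closed, so no extension applies.

June 25, 1992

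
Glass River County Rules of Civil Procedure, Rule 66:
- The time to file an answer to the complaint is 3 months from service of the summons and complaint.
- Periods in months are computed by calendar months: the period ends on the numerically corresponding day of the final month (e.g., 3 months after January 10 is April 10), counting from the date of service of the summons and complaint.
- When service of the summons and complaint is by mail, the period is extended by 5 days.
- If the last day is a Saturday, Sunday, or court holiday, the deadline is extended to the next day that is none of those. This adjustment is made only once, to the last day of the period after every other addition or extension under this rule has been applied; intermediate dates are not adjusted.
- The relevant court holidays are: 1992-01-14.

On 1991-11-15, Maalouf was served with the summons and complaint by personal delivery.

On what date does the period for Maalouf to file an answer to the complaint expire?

3 months after 1991-11-15 is February 15, 1992.
Service was not by mail, so no mail extension applies.
February 15, 1992 is Saturday; February 16, 1992 is Sunday. The next qualifying day is February 17, 1992.

February 17, 1992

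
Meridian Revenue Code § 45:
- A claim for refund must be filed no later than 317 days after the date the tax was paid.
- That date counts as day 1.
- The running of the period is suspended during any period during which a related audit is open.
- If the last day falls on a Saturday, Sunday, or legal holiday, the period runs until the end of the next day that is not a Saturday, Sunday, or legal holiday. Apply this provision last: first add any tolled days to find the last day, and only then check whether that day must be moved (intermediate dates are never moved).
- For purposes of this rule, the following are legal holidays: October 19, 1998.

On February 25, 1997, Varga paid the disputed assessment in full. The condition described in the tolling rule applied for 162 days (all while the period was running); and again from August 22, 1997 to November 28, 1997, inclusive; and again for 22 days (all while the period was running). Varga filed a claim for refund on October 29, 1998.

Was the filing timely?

Counting February 25, 1997 as day 1, day 317 is January 7, 1998.
Tolling adds 162 days: January 7, 1998 + 162 days = June 18, 1998.
From August 22, 1997 through November 28, 1997 inclusive is 99 days; tolling adds 99 days: June 18, 1998 + 99 days = September 25, 1998.
Tolling adds 22 days: September 25, 1998 + 22 days = October 17, 1998.
October 17, 1998 is Saturday; October 18, 1998 is Sunday; October 19, 1998 is a listed holiday. The next qualifying day is October 20, 1998.
The deadline is October 20, 1998; the filing on October 29, 1998 is after that date.

No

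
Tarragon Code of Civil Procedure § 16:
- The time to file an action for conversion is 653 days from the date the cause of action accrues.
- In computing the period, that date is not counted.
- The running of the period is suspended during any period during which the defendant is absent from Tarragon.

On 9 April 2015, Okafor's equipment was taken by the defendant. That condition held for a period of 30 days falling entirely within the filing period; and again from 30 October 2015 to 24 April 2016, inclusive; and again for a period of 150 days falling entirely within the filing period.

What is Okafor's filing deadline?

653 days after 9 April 2015 is January 21, 2017.
Tolling adds 30 days: January 21, 2017 + 30 days = February 20, 2017.
From October 30, 2015 through April 24, 2016 inclusive is 178 days; tolling adds 178 days: February 20, 2017 + 178 days = August 17, 2017.
Tolling adds 150 days: August 17, 2017 + 150 days = January 14, 2018.

January 14, 2018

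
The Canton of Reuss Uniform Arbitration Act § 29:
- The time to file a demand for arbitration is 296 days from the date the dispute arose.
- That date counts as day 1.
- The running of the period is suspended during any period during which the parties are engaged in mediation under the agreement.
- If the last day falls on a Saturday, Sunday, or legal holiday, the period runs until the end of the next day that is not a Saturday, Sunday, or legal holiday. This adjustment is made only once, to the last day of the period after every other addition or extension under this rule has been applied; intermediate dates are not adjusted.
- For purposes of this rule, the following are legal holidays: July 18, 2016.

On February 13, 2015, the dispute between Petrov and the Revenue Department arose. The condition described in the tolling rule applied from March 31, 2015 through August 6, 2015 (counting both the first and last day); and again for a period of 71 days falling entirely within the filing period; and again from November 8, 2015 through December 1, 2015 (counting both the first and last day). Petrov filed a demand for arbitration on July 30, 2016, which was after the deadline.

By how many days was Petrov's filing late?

Counting February 13, 2015 as day 1, day 296 is December 5, 2015.
From March 31, 2015 through August 6, 2015 inclusive is 129 days; tolling adds 129 days: December 5, 2015 + 129 days = April 12, 2016.
Tolling adds 71 days: April 12, 2016 + 71 days = June 22, 2016.
From November 8, 2015 through December 1, 2015 inclusive is 24 days; tolling adds 24 days: June 22, 2016 + 24 days = July 16, 2016.
July 16, 2016 is Saturday; July 17, 2016 is Sunday; July 18, 2016 is a listed holiday. The next qualifying day is July 19, 2016.
The deadline is July 19, 2016; from July 19, 2016 to July 30, 2016 is 11 days.

11 days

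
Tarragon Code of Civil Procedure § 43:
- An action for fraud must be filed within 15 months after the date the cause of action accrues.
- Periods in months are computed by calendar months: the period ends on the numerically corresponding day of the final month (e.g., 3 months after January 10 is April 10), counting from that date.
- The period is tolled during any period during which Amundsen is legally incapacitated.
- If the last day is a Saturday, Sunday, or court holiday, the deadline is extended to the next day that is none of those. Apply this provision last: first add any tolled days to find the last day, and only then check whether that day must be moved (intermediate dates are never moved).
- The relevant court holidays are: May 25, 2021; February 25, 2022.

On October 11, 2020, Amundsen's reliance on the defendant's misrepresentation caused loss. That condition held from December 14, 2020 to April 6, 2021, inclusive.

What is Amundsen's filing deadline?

15 months after October 11, 2020 is January 11, 2022.
From December 14, 2020 through April 6, 2021 inclusive is 114 days; tolling adds 114 days: January 11, 2022 + 114 days = May 5, 2022.
May 5, 2022 is a Thursday and not a court holiday, so no extension applies.

May 5, 2022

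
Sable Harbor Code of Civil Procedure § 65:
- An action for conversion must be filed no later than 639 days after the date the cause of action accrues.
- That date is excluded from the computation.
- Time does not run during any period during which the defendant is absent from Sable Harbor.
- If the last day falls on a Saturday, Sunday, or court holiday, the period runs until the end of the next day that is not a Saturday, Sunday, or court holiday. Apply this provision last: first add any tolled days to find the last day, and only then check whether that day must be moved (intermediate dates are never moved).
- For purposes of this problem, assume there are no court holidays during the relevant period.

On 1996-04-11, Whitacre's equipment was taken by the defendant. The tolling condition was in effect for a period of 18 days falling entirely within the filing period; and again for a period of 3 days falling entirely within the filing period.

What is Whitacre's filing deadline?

February 2, 1998

639 days after 1996-04-11 is January 10, 1998.
Tolling adds 18 days: January 10, 1998 + 18 days = January 28, 1998.
Tolling adds 3 days: January 28, 1998 + 3 days = January 31, 1998.
January 31, 1998 is Saturday; February 1, 1998 is Sunday. The next qualifying day is February 2, 1998.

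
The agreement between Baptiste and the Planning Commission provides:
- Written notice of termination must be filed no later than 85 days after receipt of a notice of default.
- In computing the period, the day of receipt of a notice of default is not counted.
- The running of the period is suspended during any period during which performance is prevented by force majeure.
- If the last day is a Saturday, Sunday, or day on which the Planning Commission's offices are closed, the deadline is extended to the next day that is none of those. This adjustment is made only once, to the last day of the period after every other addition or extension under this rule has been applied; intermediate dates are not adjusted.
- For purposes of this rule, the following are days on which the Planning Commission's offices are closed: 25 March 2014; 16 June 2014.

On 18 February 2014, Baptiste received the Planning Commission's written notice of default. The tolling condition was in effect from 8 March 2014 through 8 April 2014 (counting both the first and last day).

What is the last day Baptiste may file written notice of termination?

June 17, 2014

85 days after 18 February 2014 is May 14, 2014.
From March 8, 2014 through April 8, 2014 inclusive is 32 days; tolling adds 32 days: May 14, 2014 + 32 days = June 15, 2014.
June 15, 2014 is Sunday; June 16, 2014 is a listed holiday. The next qualifying day is June 17, 2014.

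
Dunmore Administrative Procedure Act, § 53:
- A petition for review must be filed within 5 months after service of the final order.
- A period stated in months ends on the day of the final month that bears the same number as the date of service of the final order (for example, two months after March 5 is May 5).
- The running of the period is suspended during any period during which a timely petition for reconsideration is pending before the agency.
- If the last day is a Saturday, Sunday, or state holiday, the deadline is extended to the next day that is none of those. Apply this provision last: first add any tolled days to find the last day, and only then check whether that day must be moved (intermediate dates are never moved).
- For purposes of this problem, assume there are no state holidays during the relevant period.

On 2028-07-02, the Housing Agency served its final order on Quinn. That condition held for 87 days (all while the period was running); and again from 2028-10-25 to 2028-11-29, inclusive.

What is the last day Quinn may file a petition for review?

April 4, 2029

5 months after 2028-07-02 is December 2, 2028.
Tolling adds 87 days: December 2, 2028 + 87 days = February 27, 2029.
From October 25, 2028 through November 29, 2028 inclusive is 36 days; tolling adds 36 days: February 27, 2029 + 36 days = April 4, 2029.
April 4, 2029 is a Wednesday and not a state holiday, so no extension applies.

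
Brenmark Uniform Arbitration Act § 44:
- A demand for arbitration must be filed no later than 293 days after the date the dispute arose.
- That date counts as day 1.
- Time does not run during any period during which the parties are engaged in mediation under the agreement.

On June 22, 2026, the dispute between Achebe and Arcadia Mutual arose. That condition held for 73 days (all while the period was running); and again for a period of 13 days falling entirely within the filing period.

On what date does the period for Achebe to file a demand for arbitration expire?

July 5, 2027

Counting June 22, 2026 as day 1, day 293 is April 10, 2027.
Tolling adds 73 days: April 10, 2027 + 73 days = June 22, 2027.
Tolling adds 13 days: June 22, 2027 + 13 days = July 5, 2027.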